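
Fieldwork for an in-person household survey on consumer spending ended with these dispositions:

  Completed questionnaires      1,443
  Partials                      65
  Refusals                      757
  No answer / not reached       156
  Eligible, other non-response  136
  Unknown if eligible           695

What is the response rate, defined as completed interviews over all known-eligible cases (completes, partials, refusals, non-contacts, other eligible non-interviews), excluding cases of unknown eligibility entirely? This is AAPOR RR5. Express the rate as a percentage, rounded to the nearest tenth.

56.4%

Top = 1443
Base = 1443 + 65 + 757 + 156 + 136 = 2557
RR5 = 1443 / 2557 = 0.5643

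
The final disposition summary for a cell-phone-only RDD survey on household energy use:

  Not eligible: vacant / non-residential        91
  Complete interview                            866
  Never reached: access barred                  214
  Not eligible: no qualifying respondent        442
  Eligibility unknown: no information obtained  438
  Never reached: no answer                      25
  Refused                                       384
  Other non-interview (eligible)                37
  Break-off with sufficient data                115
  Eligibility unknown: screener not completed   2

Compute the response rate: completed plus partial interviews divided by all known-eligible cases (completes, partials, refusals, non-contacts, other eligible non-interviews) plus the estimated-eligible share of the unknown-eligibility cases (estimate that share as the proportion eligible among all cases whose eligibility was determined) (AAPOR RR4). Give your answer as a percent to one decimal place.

No contact after all attempts = 25 + 214 = 239
Unknown eligibility = 2 + 438 = 440
Ineligible = 442 + 91 = 533
Numerator = 866 + 115 = 981
Determined eligible = 866 + 115 + 384 + 239 + 37 = 1641
e = 1641 / (1641 + 533) = 1641 / 2174 = 0.7548
e × U = 0.7548 × 440 = 332.11
Denom = 1641 + 332.11 = 1973.11
RR4 = 981 / 1973.11 = 0.4972

49.7%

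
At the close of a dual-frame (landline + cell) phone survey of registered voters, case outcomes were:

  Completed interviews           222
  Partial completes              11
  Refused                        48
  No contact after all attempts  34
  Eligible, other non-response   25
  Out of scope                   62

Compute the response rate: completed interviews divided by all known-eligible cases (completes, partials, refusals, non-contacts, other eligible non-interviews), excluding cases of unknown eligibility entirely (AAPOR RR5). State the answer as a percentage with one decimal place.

Numerator → 222
Denom → 222 + 11 + 48 + 34 + 25 = 340
RR5 = 222 / 340 = 0.6529

65.3%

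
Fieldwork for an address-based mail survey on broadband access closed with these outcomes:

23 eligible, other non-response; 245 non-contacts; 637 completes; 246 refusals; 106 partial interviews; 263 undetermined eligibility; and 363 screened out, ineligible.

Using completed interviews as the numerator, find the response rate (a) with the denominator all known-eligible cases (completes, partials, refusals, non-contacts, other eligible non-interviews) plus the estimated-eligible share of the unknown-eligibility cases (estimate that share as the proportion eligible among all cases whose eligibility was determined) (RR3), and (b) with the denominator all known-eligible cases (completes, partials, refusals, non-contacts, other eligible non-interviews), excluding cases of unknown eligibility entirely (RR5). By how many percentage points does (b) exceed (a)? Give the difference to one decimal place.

Num = 637
Known eligible = 637 + 106 + 246 + 245 + 23 = 1257
e = 1257 / (1257 + 363) = 1257 / 1620 = 0.7759
Estimated eligible among unknowns = 0.7759 × 263 = 204.06
Denominator = 1257 + 204.06 = 1461.06
RR3 = 637 / 1461.06 = 0.4360
Denominator = 637 + 106 + 246 + 245 + 23 = 1257
RR5 = 637 / 1257 = 0.5068
Difference = 50.68 − 43.60 = 7.08 percentage points

7.1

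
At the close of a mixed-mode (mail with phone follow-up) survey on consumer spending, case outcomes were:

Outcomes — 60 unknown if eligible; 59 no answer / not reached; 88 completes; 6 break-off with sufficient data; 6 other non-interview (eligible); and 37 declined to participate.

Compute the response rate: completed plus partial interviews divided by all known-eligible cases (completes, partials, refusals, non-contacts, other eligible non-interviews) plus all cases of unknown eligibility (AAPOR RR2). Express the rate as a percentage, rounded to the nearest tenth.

Top: 88 + 6 = 94
Denom: 88 + 6 + 37 + 59 + 6 + 60 = 256
RR2 = 94 / 256 = 0.3672

36.7%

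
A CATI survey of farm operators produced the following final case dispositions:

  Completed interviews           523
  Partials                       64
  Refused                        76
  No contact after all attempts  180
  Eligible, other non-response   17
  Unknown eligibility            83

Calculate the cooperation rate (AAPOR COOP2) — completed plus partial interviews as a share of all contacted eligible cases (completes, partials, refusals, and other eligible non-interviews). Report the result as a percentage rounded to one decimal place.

Num = 523 + 64 = 587
Denom = 523 + 64 + 76 + 17 = 680
COOP2 = 587 / 680 = 0.8632

86.3%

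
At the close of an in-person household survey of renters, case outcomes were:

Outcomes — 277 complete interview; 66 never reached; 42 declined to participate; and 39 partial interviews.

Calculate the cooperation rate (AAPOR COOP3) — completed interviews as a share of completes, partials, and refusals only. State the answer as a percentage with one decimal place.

77.4%

Num = 277
Denom = 277 + 39 + 42 = 358
COOP3 = 277 / 358 = 0.7737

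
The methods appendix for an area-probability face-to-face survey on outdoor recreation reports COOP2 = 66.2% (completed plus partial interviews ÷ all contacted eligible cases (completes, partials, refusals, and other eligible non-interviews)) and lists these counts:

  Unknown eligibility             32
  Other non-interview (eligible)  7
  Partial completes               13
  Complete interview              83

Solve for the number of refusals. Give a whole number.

42

Numerator = 83 + 13 = 96
COOP2 = 96 / D = 0.662
D = 96 / 0.662 = 145.0
Other denominator terms total 103
refusals = 145.0 − 103 ≈ 42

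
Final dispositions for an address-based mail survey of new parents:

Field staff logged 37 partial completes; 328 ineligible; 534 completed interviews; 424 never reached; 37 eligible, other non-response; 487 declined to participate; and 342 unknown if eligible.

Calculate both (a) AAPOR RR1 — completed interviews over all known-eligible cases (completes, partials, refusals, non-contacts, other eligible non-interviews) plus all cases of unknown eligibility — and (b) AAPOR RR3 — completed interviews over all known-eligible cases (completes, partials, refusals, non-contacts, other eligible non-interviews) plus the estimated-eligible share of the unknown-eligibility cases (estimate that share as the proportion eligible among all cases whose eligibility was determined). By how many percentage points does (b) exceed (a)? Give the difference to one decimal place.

1.0

Top: 534
Denominator: 534 + 37 + 487 + 424 + 37 + 342 = 1861
RR1 = 534 / 1861 = 0.2869
Determined eligible: 534 + 37 + 487 + 424 + 37 = 1519
e = 1519 / (1519 + 328) = 1519 / 1847 = 0.8224
Estimated eligible among unknowns: 0.8224 × 342 = 281.26
Denominator: 1519 + 281.26 = 1800.26
RR3 = 534 / 1800.26 = 0.2966
Difference = 29.66 − 28.69 = 0.97 percentage points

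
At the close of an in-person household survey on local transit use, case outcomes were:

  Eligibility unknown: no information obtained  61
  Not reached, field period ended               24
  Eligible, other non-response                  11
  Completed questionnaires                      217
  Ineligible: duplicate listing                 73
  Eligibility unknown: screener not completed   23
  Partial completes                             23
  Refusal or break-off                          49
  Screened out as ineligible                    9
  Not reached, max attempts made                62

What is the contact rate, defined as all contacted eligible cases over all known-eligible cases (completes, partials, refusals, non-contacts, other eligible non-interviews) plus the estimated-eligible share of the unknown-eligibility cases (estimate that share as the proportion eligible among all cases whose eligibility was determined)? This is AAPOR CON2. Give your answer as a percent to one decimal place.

65.9%

No answer / not reached = 24 + 62 = 86
Unknown if eligible = 23 + 61 = 84
Screened out, ineligible = 9 + 73 = 82
Num: 217 + 23 + 49 + 11 = 300
Determined eligible: 217 + 23 + 49 + 86 + 11 = 386
e = 386 / (386 + 82) = 386 / 468 = 0.8248
e × U: 0.8248 × 84 = 69.28
Base: 386 + 69.28 = 455.28
CON2 = 300 / 455.28 = 0.6589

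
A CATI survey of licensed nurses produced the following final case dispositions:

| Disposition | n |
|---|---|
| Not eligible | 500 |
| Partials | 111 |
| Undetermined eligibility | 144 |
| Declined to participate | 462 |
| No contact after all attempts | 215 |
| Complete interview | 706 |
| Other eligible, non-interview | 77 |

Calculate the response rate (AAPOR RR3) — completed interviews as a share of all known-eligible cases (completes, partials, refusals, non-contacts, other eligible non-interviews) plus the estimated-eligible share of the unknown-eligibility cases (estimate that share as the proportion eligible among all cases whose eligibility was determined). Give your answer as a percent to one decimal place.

42.0%

Num → 706
Known eligible → 706 + 111 + 462 + 215 + 77 = 1571
e = 1571 / (1571 + 500) = 1571 / 2071 = 0.7586
e × U → 0.7586 × 144 = 109.24
Denom → 1571 + 109.24 = 1680.24
RR3 = 706 / 1680.24 = 0.4202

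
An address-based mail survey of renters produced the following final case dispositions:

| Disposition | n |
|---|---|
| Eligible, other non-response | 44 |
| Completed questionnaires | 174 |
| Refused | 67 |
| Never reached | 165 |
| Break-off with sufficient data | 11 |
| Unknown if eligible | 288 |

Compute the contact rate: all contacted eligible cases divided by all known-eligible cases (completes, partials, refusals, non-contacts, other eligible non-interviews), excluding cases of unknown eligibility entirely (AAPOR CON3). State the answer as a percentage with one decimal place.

64.2%

Top → 174 + 11 + 67 + 44 = 296
Denominator → 174 + 11 + 67 + 165 + 44 = 461
CON3 = 296 / 461 = 0.6421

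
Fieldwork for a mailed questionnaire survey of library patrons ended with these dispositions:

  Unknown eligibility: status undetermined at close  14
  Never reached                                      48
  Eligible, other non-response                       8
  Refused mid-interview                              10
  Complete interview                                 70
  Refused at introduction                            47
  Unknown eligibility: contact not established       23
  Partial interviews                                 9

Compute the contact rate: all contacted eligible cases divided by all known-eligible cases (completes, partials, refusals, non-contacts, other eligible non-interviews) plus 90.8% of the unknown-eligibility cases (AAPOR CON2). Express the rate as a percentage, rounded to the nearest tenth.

63.8%

Declined to participate = 47 + 10 = 57
Unknown if eligible = 23 + 14 = 37
Numerator → 70 + 9 + 57 + 8 = 144
Eligible (known) → 70 + 9 + 57 + 48 + 8 = 192
Eligible share of unknowns → 0.9080 × 37 = 33.60
Base → 192 + 33.60 = 225.60
CON2 = 144 / 225.60 = 0.6383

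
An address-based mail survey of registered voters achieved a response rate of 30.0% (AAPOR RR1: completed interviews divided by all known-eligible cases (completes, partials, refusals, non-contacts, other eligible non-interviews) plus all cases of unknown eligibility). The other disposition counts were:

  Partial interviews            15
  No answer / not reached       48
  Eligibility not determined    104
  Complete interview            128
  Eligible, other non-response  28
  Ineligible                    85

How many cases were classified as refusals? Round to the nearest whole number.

RR1 = 128 / D = 0.300
D = 128 / 0.300 = 426.7
Other denominator terms total 323
refusals = 426.7 − 323 ≈ 104

104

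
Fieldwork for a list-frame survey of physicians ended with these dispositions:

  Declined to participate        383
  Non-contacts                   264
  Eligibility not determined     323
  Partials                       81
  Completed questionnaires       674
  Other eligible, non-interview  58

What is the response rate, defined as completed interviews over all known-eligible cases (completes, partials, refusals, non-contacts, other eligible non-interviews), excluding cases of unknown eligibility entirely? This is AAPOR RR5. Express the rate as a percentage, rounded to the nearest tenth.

46.2%

Numerator → 674
Denominator → 674 + 81 + 383 + 264 + 58 = 1460
RR5 = 674 / 1460 = 0.4616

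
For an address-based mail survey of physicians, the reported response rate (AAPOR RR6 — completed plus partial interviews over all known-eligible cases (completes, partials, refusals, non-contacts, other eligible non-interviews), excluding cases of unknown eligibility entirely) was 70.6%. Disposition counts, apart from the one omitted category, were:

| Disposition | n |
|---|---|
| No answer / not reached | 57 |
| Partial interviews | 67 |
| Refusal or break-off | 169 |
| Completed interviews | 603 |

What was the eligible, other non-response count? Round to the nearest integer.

Top = 603 + 67 = 670
RR6 = 670 / D = 0.706
D = 670 / 0.706 = 949.0
Other denominator terms total 896
eligible, other non-response = 949.0 − 896 ≈ 53

53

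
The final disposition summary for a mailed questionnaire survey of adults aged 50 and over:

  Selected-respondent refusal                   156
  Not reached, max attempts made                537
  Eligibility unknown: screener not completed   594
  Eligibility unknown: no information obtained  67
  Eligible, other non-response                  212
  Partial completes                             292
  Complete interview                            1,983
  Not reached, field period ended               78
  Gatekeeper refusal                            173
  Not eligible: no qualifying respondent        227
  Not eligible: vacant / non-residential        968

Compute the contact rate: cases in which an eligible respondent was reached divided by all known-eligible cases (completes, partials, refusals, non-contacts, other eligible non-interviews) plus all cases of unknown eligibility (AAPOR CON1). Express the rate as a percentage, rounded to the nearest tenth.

Refused = 173 + 156 = 329
No contact after all attempts = 78 + 537 = 615
Unknown eligibility = 594 + 67 = 661
Ineligible = 227 + 968 = 1195
Numerator: 1983 + 292 + 329 + 212 = 2816
Denom: 1983 + 292 + 329 + 615 + 212 + 661 = 4092
CON1 = 2816 / 4092 = 0.6882

68.8%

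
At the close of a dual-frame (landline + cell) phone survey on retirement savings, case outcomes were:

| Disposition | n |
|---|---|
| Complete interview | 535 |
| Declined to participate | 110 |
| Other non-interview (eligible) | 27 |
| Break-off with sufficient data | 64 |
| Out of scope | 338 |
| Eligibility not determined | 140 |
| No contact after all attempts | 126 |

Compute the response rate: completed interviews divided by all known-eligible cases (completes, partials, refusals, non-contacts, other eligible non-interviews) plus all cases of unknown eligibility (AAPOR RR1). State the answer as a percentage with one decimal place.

Num: 535
Denominator: 535 + 64 + 110 + 126 + 27 + 140 = 1002
RR1 = 535 / 1002 = 0.5339

53.4%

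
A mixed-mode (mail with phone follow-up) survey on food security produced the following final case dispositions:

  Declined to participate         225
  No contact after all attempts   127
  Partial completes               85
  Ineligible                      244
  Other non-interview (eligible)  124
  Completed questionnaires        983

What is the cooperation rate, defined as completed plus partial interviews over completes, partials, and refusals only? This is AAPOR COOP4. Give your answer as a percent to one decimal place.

82.6%

Numerator = 983 + 85 = 1068
Denominator = 983 + 85 + 225 = 1293
COOP4 = 1068 / 1293 = 0.8260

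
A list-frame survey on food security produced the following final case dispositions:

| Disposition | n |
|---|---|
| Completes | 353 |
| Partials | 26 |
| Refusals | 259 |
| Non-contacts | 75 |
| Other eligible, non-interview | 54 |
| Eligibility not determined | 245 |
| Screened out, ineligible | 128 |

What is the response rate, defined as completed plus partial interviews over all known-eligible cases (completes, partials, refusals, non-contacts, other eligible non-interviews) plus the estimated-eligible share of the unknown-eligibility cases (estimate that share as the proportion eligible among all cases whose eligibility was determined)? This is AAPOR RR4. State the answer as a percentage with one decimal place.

Top: 353 + 26 = 379
Determined eligible: 353 + 26 + 259 + 75 + 54 = 767
e = 767 / (767 + 128) = 767 / 895 = 0.8570
e × U: 0.8570 × 245 = 209.97
Denominator: 767 + 209.97 = 976.97
RR4 = 379 / 976.97 = 0.3879

38.8%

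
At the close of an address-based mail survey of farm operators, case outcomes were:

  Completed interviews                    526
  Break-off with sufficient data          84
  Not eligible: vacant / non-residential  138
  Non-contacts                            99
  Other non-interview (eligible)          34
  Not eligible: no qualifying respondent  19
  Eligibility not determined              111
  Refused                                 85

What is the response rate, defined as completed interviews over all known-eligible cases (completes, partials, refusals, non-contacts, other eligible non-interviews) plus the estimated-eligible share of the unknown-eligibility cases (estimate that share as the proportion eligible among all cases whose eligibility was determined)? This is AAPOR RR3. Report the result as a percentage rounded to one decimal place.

57.1%

Ineligible = 19 + 138 = 157
Numerator = 526
Determined eligible = 526 + 84 + 85 + 99 + 34 = 828
e = 828 / (828 + 157) = 828 / 985 = 0.8406
e × U = 0.8406 × 111 = 93.31
Denom = 828 + 93.31 = 921.31
RR3 = 526 / 921.31 = 0.5709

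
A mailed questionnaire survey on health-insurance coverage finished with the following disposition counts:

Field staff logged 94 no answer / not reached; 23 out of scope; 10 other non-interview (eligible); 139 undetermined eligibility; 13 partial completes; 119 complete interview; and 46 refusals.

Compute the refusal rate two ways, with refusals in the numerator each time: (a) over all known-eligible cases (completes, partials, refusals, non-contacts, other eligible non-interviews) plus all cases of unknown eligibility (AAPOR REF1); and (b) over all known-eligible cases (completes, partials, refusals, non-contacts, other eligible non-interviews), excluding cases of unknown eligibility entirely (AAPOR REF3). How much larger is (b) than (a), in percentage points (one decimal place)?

5.4

Num = 46
Base = 119 + 13 + 46 + 94 + 10 + 139 = 421
REF1 = 46 / 421 = 0.1093
Base = 119 + 13 + 46 + 94 + 10 = 282
REF3 = 46 / 282 = 0.1631
Difference = 16.31 − 10.93 = 5.38 percentage points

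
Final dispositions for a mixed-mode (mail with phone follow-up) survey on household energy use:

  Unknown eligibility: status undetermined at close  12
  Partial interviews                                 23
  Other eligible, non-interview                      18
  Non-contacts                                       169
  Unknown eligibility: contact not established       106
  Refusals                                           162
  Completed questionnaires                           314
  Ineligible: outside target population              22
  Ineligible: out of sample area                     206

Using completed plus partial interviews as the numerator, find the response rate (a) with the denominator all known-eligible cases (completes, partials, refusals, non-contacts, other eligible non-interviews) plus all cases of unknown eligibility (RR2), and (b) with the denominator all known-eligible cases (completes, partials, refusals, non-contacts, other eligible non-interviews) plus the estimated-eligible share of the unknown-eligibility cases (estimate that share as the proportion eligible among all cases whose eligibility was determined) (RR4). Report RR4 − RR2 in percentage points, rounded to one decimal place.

1.6

Unknown if eligible = 106 + 12 = 118
Screened out, ineligible = 22 + 206 = 228
Top → 314 + 23 = 337
Denom → 314 + 23 + 162 + 169 + 18 + 118 = 804
RR2 = 337 / 804 = 0.4192
Eligible (known) → 314 + 23 + 162 + 169 + 18 = 686
e = 686 / (686 + 228) = 686 / 914 = 0.7505
Estimated eligible among unknowns → 0.7505 × 118 = 88.56
Denom → 686 + 88.56 = 774.56
RR4 = 337 / 774.56 = 0.4351
Difference = 43.51 − 41.92 = 1.59 percentage points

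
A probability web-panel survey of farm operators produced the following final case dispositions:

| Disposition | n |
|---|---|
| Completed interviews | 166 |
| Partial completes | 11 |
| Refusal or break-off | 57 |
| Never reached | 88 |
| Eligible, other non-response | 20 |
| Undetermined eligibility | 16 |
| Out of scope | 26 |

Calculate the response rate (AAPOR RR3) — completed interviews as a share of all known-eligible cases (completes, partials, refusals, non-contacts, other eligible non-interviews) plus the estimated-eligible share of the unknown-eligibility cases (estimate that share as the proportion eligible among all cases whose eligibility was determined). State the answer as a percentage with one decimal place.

Numerator = 166
Known eligible = 166 + 11 + 57 + 88 + 20 = 342
e = 342 / (342 + 26) = 342 / 368 = 0.9293
e × U = 0.9293 × 16 = 14.87
Base = 342 + 14.87 = 356.87
RR3 = 166 / 356.87 = 0.4652

46.5%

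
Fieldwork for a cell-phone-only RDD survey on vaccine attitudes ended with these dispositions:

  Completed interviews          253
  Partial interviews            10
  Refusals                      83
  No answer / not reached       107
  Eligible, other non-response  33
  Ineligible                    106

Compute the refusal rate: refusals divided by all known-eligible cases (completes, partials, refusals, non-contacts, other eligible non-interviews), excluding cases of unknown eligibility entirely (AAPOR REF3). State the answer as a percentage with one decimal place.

Num: 83
Denom: 253 + 10 + 83 + 107 + 33 = 486
REF3 = 83 / 486 = 0.1708

17.1%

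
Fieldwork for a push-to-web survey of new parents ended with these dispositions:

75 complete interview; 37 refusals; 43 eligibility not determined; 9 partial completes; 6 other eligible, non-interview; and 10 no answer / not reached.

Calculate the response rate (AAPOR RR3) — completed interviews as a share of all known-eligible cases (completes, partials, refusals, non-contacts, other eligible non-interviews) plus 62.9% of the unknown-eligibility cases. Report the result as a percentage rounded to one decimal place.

45.7%

Num → 75
Known eligible → 75 + 9 + 37 + 10 + 6 = 137
Estimated eligible among unknowns → 0.6290 × 43 = 27.05
Denom → 137 + 27.05 = 164.05
RR3 = 75 / 164.05 = 0.4572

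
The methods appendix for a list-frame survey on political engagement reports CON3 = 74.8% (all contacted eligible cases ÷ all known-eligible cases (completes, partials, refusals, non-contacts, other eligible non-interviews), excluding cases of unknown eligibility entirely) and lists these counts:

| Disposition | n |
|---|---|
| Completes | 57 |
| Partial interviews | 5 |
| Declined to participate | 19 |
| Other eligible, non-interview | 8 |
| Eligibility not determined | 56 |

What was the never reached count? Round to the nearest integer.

Top: 57 + 5 + 19 + 8 = 89
CON3 = 89 / D = 0.748
D = 89 / 0.748 = 119.0
Remaining denominator categories sum to 89
never reached = 119.0 − 89 ≈ 30

30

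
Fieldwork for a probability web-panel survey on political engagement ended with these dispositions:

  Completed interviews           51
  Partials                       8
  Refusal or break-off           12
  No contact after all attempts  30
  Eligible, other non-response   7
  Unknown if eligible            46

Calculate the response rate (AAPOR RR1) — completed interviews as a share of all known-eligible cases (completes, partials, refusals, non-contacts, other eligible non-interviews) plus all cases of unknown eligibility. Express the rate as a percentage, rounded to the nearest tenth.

Numerator = 51
Base = 51 + 8 + 12 + 30 + 7 + 46 = 154
RR1 = 51 / 154 = 0.3312

33.1%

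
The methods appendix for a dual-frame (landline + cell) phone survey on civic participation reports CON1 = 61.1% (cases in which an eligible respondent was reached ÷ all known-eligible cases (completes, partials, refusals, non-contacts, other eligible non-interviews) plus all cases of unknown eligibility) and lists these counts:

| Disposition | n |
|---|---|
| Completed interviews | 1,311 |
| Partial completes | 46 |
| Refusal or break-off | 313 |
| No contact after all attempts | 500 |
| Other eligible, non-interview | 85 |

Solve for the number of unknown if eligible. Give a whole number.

Top = 1311 + 46 + 313 + 85 = 1755
CON1 = 1755 / D = 0.611
D = 1755 / 0.611 = 2872.3
Rest of base = 2255
unknown if eligible = 2872.3 − 2255 ≈ 617

617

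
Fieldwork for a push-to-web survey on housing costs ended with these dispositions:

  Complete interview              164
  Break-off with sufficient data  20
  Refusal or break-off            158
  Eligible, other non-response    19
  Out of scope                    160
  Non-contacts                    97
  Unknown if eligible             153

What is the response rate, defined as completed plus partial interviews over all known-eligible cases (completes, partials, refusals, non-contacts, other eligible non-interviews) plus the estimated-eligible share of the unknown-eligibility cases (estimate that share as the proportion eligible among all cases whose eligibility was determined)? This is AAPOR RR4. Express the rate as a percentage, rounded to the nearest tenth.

32.2%

Numerator: 164 + 20 = 184
Known eligible: 164 + 20 + 158 + 97 + 19 = 458
e = 458 / (458 + 160) = 458 / 618 = 0.7411
e × U: 0.7411 × 153 = 113.39
Denom: 458 + 113.39 = 571.39
RR4 = 184 / 571.39 = 0.3220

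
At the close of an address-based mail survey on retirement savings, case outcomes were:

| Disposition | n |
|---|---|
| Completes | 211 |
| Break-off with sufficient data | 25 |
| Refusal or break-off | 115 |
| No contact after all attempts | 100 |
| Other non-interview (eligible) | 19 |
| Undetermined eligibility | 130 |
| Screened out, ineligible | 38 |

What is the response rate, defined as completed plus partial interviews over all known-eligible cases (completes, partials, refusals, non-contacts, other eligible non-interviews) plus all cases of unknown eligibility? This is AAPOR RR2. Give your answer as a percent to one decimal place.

39.3%

Top = 211 + 25 = 236
Denominator = 211 + 25 + 115 + 100 + 19 + 130 = 600
RR2 = 236 / 600 = 0.3933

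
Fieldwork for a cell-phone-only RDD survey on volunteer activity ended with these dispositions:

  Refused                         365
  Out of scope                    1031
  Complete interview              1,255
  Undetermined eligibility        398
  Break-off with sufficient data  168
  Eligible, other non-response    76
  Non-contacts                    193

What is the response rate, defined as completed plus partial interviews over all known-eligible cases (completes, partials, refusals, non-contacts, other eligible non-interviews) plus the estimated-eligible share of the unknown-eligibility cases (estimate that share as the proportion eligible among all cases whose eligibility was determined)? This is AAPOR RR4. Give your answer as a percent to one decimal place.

61.3%

Num → 1255 + 168 = 1423
Eligible (known) → 1255 + 168 + 365 + 193 + 76 = 2057
e = 2057 / (2057 + 1031) = 2057 / 3088 = 0.6661
Estimated eligible among unknowns → 0.6661 × 398 = 265.11
Base → 2057 + 265.11 = 2322.11
RR4 = 1423 / 2322.11 = 0.6128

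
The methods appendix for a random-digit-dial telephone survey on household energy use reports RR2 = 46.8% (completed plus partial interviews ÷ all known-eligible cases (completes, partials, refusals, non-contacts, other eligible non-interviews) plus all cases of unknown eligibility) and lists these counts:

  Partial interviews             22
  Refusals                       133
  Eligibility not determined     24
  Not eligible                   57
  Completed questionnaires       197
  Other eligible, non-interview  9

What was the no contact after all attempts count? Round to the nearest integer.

83

Num = 197 + 22 = 219
RR2 = 219 / D = 0.468
D = 219 / 0.468 = 467.9
Other denominator terms total 385
no contact after all attempts = 467.9 − 385 ≈ 83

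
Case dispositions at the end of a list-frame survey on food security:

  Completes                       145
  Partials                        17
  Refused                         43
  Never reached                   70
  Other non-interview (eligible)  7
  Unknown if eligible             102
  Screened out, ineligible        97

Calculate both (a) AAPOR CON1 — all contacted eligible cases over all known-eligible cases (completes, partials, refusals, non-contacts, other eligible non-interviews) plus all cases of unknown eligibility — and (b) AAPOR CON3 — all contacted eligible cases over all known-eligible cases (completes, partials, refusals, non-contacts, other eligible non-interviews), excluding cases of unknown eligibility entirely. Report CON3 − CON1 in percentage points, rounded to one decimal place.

Top → 145 + 17 + 43 + 7 = 212
Base → 145 + 17 + 43 + 70 + 7 + 102 = 384
CON1 = 212 / 384 = 0.5521
Base → 145 + 17 + 43 + 70 + 7 = 282
CON3 = 212 / 282 = 0.7518
Difference = 75.18 − 55.21 = 19.97 percentage points

20.0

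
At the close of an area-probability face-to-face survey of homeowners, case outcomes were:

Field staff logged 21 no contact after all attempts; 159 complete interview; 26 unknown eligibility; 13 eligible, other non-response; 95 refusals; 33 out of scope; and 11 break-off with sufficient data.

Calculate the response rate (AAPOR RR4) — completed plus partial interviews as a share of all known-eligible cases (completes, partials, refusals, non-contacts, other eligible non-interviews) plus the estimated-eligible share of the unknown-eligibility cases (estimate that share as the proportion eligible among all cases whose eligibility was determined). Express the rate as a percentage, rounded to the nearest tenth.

52.7%

Top → 159 + 11 = 170
Determined eligible → 159 + 11 + 95 + 21 + 13 = 299
e = 299 / (299 + 33) = 299 / 332 = 0.9006
e × U → 0.9006 × 26 = 23.42
Base → 299 + 23.42 = 322.42
RR4 = 170 / 322.42 = 0.5273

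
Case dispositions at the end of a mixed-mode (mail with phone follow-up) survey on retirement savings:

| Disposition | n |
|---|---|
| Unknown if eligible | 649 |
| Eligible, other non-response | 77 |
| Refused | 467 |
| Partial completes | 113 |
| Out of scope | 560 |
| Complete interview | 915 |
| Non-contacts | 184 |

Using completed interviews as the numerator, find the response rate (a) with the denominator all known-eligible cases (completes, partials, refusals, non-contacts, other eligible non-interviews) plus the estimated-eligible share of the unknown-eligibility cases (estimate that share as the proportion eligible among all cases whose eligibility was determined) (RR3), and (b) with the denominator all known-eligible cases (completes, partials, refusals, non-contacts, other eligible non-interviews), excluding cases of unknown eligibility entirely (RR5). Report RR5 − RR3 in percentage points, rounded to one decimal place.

Numerator = 915
Known eligible = 915 + 113 + 467 + 184 + 77 = 1756
e = 1756 / (1756 + 560) = 1756 / 2316 = 0.7582
Eligible share of unknowns = 0.7582 × 649 = 492.07
Denominator = 1756 + 492.07 = 2248.07
RR3 = 915 / 2248.07 = 0.4070
Denominator = 915 + 113 + 467 + 184 + 77 = 1756
RR5 = 915 / 1756 = 0.5211
Difference = 52.11 − 40.70 = 11.41 percentage points

11.4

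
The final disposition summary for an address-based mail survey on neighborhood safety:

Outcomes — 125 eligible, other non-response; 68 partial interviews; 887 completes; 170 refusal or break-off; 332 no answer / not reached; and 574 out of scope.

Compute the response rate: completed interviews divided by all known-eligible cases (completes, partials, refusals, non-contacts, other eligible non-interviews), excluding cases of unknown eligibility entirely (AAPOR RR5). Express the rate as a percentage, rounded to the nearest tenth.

56.1%

Num → 887
Denom → 887 + 68 + 170 + 332 + 125 = 1582
RR5 = 887 / 1582 = 0.5607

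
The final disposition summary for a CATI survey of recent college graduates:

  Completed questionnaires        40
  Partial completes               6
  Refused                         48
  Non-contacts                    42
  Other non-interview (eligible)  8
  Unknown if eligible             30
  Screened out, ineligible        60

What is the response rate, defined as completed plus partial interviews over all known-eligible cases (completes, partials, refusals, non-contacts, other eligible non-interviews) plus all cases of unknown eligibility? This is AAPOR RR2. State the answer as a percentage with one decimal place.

26.4%

Top → 40 + 6 = 46
Denominator → 40 + 6 + 48 + 42 + 8 + 30 = 174
RR2 = 46 / 174 = 0.2644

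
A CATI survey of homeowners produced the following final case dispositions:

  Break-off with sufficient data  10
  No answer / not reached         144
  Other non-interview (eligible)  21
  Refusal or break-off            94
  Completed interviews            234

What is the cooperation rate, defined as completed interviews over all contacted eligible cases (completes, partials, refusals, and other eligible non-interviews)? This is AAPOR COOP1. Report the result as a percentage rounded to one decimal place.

Num → 234
Denom → 234 + 10 + 94 + 21 = 359
COOP1 = 234 / 359 = 0.6518

65.2%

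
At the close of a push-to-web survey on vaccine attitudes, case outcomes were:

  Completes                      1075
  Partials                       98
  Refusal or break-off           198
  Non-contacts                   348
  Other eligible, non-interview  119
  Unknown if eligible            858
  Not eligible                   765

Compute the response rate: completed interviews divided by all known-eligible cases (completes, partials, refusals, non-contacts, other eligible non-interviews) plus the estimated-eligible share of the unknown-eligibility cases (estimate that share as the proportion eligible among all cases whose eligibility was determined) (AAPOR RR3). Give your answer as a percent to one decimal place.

44.0%

Numerator: 1075
Known eligible: 1075 + 98 + 198 + 348 + 119 = 1838
e = 1838 / (1838 + 765) = 1838 / 2603 = 0.7061
Eligible share of unknowns: 0.7061 × 858 = 605.83
Denominator: 1838 + 605.83 = 2443.83
RR3 = 1075 / 2443.83 = 0.4399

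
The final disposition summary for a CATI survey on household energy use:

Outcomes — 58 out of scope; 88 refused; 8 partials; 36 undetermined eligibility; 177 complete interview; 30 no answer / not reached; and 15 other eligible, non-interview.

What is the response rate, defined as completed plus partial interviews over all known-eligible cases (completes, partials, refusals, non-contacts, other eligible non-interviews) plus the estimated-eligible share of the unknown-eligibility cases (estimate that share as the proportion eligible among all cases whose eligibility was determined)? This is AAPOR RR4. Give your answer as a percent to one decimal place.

53.1%

Numerator → 177 + 8 = 185
Determined eligible → 177 + 8 + 88 + 30 + 15 = 318
e = 318 / (318 + 58) = 318 / 376 = 0.8457
e × U → 0.8457 × 36 = 30.45
Denom → 318 + 30.45 = 348.45
RR4 = 185 / 348.45 = 0.5309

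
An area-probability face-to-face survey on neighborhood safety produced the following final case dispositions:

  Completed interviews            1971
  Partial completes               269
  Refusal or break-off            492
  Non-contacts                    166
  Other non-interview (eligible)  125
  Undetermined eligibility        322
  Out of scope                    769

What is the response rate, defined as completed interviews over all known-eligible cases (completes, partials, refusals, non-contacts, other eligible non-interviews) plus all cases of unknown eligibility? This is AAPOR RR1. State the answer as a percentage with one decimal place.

Num = 1971
Denominator = 1971 + 269 + 492 + 166 + 125 + 322 = 3345
RR1 = 1971 / 3345 = 0.5892

58.9%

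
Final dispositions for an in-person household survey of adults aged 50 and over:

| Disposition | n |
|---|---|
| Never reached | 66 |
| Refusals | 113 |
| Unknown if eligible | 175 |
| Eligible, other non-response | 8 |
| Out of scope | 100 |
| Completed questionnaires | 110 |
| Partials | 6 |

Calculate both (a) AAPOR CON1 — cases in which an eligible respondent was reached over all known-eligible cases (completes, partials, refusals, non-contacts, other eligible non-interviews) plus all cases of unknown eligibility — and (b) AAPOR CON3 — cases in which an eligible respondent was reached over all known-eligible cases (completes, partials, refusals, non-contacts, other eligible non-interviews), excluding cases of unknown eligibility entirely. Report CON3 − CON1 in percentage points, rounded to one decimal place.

Numerator: 110 + 6 + 113 + 8 = 237
Denom: 110 + 6 + 113 + 66 + 8 + 175 = 478
CON1 = 237 / 478 = 0.4958
Denom: 110 + 6 + 113 + 66 + 8 = 303
CON3 = 237 / 303 = 0.7822
Difference = 78.22 − 49.58 = 28.64 percentage points

28.6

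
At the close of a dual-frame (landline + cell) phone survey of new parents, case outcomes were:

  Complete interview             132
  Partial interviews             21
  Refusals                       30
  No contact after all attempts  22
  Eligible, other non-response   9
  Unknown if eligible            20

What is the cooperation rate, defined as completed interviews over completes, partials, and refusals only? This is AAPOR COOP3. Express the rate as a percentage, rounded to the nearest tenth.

Top → 132
Denominator → 132 + 21 + 30 = 183
COOP3 = 132 / 183 = 0.7213

72.1%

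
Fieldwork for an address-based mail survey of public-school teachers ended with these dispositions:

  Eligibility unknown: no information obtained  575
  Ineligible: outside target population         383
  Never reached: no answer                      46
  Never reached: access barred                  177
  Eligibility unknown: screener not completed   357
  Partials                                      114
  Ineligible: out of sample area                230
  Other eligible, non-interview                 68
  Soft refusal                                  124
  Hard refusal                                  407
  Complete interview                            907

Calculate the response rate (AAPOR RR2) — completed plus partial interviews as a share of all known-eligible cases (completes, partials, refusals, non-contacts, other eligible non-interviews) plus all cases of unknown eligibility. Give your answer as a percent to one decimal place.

36.8%

Refusals = 407 + 124 = 531
No contact after all attempts = 46 + 177 = 223
Unknown eligibility = 357 + 575 = 932
Not eligible = 383 + 230 = 613
Numerator: 907 + 114 = 1021
Denominator: 907 + 114 + 531 + 223 + 68 + 932 = 2775
RR2 = 1021 / 2775 = 0.3679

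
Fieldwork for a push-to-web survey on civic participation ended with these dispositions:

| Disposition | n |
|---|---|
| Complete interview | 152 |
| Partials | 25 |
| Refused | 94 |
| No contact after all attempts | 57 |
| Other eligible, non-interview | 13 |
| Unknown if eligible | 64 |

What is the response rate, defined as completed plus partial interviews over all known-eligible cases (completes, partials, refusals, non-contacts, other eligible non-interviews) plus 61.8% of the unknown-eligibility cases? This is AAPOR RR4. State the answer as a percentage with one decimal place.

Top: 152 + 25 = 177
Known eligible: 152 + 25 + 94 + 57 + 13 = 341
Estimated eligible among unknowns: 0.6180 × 64 = 39.55
Denominator: 341 + 39.55 = 380.55
RR4 = 177 / 380.55 = 0.4651

46.5%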